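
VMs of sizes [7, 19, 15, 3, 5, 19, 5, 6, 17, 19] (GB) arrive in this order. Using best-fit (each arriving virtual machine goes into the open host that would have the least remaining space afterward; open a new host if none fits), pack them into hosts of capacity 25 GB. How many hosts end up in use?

5

  7 → host 1 (new)  [load 7/25]
  19 → host 2 (new)  [load 19/25]
  15 → host 1  [load 22/25]
  3 → host 1  [load 25/25]
  5 → host 2  [load 24/25]
  19 → host 3 (new)  [load 19/25]
  5 → host 3  [load 24/25]
  6 → host 4 (new)  [load 6/25]
  17 → host 4  [load 23/25]
  19 → host 5 (new)  [load 19/25]
5 hosts opened.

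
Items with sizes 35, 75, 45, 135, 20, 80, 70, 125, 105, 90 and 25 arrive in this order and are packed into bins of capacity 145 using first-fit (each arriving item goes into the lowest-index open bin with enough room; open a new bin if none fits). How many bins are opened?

7

  35 → bin 1 (new)  [load 35/145]
  75 → bin 1  [load 110/145]
  45 → bin 2 (new)  [load 45/145]
  135 → bin 3 (new)  [load 135/145]
  20 → bin 1  [load 130/145]
  80 → bin 2  [load 125/145]
  70 → bin 4 (new)  [load 70/145]
  125 → bin 5 (new)  [load 125/145]
  105 → bin 6 (new)  [load 105/145]
  90 → bin 7 (new)  [load 90/145]
  25 → bin 4  [load 95/145]
7 bins opened.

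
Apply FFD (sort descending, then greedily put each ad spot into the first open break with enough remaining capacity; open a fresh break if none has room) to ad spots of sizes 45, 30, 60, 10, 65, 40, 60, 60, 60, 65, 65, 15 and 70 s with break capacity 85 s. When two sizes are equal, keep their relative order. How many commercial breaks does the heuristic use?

Sorted descending: 70, 65, 65, 65, 60, 60, 60, 60, 45, 40, 30, 15, 10.
  70 → break 1 (new)  [load 70/85]
  65 → break 2 (new)  [load 65/85]
  65 → break 3 (new)  [load 65/85]
  65 → break 4 (new)  [load 65/85]
  60 → break 5 (new)  [load 60/85]
  60 → break 6 (new)  [load 60/85]
  60 → break 7 (new)  [load 60/85]
  60 → break 8 (new)  [load 60/85]
  45 → break 9 (new)  [load 45/85]
  40 → break 9  [load 85/85]
  30 → break 10 (new)  [load 30/85]
  15 → break 1  [load 85/85]
  10 → break 2  [load 75/85]
10 commercial breaks opened.

10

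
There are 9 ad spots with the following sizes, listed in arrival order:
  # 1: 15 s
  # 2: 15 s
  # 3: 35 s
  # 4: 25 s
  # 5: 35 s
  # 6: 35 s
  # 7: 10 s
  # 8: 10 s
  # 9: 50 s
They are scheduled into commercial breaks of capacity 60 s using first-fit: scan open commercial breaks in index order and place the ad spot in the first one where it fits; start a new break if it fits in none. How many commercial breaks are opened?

5

  15 → break 1 (new)  [load 15/60]
  15 → break 1  [load 30/60]
  35 → break 2 (new)  [load 35/60]
  25 → break 1  [load 55/60]
  35 → break 3 (new)  [load 35/60]
  35 → break 4 (new)  [load 35/60]
  10 → break 2  [load 45/60]
  10 → break 2  [load 55/60]
  50 → break 5 (new)  [load 50/60]
5 commercial breaks opened.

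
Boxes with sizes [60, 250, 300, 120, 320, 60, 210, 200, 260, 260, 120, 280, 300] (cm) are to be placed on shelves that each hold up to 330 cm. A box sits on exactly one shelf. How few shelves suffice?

Total = 320 + 300 + 300 + 280 + 260 + 260 + 250 + 210 + 200 + 120 + 120 + 60 + 60 = 2740 cm.
Lower bound: ⌈2740/330⌉ = 9 shelves.
A packing using 9 shelves:
  shelf 1: 320 = 320
  shelf 2: 300 = 300
  shelf 3: 300 = 300
  shelf 4: 280 = 280
  shelf 5: 260 + 60 = 320
  shelf 6: 260 + 60 = 320
  shelf 7: 250 = 250
  shelf 8: 210 + 120 = 330
  shelf 9: 200 + 120 = 320
This matches the lower bound, so 9 is optimal.

9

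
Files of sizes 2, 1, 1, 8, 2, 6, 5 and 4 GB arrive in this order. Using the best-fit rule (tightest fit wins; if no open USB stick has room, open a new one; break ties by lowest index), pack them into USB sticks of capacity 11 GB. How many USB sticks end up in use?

  2 → USB stick 1 (new)  [load 2/11]
  1 → USB stick 1  [load 3/11]
  1 → USB stick 1  [load 4/11]
  8 → USB stick 2 (new)  [load 8/11]
  2 → USB stick 2  [load 10/11]
  6 → USB stick 1  [load 10/11]
  5 → USB stick 3 (new)  [load 5/11]
  4 → USB stick 3  [load 9/11]
3 USB sticks opened.

3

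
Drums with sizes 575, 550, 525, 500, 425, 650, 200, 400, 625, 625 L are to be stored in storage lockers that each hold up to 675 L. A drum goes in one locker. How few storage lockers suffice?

Total = 650 + 625 + 625 + 575 + 550 + 525 + 500 + 425 + 400 + 200 = 5075 L.
Lower bound: ⌈5075/675⌉ = 8 storage lockers.
Also, 9 drums each exceed 675/2 L, and no two of those can share a locker, so at least 9 storage lockers are needed.
A packing using 9 storage lockers:
  locker 1: 650 = 650
  locker 2: 625 = 625
  locker 3: 625 = 625
  locker 4: 575 = 575
  locker 5: 550 = 550
  locker 6: 525 = 525
  locker 7: 500 = 500
  locker 8: 425 + 200 = 625
  locker 9: 400 = 400
This matches the lower bound, so 9 is optimal.

9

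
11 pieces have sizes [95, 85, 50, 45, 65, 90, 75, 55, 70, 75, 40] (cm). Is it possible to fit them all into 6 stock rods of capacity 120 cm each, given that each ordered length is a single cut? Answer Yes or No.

No

Total = 745 cm; ⌈745/120⌉ = 7.
At least 7 stock rods are required, but only 6 are allowed.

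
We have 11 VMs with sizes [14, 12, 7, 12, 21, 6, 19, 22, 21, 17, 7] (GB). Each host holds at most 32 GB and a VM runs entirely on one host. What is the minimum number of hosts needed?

Total = 22 + 21 + 21 + 19 + 17 + 14 + 12 + 12 + 7 + 7 + 6 = 158 GB.
Lower bound: ⌈158/32⌉ = 5 hosts.
A packing using 6 hosts:
  host 1: 22 + 7 = 29
  host 2: 21 + 7 = 28
  host 3: 21 + 6 = 27
  host 4: 19 + 12 = 31
  host 5: 17 + 14 = 31
  host 6: 12 = 12
No arrangement into 5 hosts stays within capacity, so 6 is optimal.

6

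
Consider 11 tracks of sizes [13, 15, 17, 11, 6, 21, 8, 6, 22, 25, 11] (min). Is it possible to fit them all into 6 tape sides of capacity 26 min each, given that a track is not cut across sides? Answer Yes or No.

No

Total = 155 min; ⌈155/26⌉ = 6.
The bound of 6 does not rule out 6, but exhaustive search shows no assignment into 6 tape sides of capacity 26 min exists — the minimum is 7.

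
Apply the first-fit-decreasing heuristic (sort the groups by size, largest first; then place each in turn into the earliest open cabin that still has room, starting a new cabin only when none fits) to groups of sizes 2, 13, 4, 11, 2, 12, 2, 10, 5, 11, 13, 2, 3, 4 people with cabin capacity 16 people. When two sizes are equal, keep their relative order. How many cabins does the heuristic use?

Sorted descending: 13, 13, 12, 11, 11, 10, 5, 4, 4, 3, 2, 2, 2, 2.
  13 → cabin 1 (new)  [load 13/16]
  13 → cabin 2 (new)  [load 13/16]
  12 → cabin 3 (new)  [load 12/16]
  11 → cabin 4 (new)  [load 11/16]
  11 → cabin 5 (new)  [load 11/16]
  10 → cabin 6 (new)  [load 10/16]
  5 → cabin 4  [load 16/16]
  4 → cabin 3  [load 16/16]
  4 → cabin 5  [load 15/16]
  3 → cabin 1  [load 16/16]
  2 → cabin 2  [load 15/16]
  2 → cabin 6  [load 12/16]
  2 → cabin 6  [load 14/16]
  2 → cabin 6  [load 16/16]
6 cabins opened.

6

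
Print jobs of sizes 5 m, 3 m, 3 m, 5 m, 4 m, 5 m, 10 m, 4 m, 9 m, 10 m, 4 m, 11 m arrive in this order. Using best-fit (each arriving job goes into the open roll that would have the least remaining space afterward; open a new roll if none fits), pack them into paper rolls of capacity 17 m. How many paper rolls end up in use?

  5 → roll 1 (new)  [load 5/17]
  3 → roll 1  [load 8/17]
  3 → roll 1  [load 11/17]
  5 → roll 1  [load 16/17]
  4 → roll 2 (new)  [load 4/17]
  5 → roll 2  [load 9/17]
  10 → roll 3 (new)  [load 10/17]
  4 → roll 3  [load 14/17]
  9 → roll 4 (new)  [load 9/17]
  10 → roll 5 (new)  [load 10/17]
  4 → roll 5  [load 14/17]
  11 → roll 6 (new)  [load 11/17]
6 paper rolls opened.

6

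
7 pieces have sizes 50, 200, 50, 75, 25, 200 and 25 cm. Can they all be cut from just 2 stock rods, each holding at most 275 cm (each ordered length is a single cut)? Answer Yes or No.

No

Total = 625 cm; ⌈625/275⌉ = 3.
At least 3 stock rods are required, but only 2 are allowed.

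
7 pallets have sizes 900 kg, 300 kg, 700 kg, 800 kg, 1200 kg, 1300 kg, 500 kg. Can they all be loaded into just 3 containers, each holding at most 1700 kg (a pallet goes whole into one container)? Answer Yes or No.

Total = 5700 kg; ⌈5700/1700⌉ = 4.
At least 4 containers are required, but only 3 are allowed.

No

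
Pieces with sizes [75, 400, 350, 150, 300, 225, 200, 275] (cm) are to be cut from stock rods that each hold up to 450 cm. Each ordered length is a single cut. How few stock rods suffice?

Total = 400 + 350 + 300 + 275 + 225 + 200 + 150 + 75 = 1975 cm.
Lower bound: ⌈1975/450⌉ = 5 stock rods.
A packing using 5 stock rods:
  stock rod 1: 400 = 400
  stock rod 2: 350 + 75 = 425
  stock rod 3: 300 + 150 = 450
  stock rod 4: 275 = 275
  stock rod 5: 225 + 200 = 425
This matches the lower bound, so 5 is optimal.

5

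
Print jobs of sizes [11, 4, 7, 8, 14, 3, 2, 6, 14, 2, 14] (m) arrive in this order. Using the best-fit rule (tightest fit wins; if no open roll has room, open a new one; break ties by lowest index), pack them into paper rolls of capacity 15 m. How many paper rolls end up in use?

6

  11 → roll 1 (new)  [load 11/15]
  4 → roll 1  [load 15/15]
  7 → roll 2 (new)  [load 7/15]
  8 → roll 2  [load 15/15]
  14 → roll 3 (new)  [load 14/15]
  3 → roll 4 (new)  [load 3/15]
  2 → roll 4  [load 5/15]
  6 → roll 4  [load 11/15]
  14 → roll 5 (new)  [load 14/15]
  2 → roll 4  [load 13/15]
  14 → roll 6 (new)  [load 14/15]
6 paper rolls opened.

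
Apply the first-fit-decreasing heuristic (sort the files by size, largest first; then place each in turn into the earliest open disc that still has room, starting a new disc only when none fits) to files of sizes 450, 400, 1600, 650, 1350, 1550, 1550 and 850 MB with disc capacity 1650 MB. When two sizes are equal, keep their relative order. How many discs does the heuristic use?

Sorted descending: 1600, 1550, 1550, 1350, 850, 650, 450, 400.
  1600 → disc 1 (new)  [load 1600/1650]
  1550 → disc 2 (new)  [load 1550/1650]
  1550 → disc 3 (new)  [load 1550/1650]
  1350 → disc 4 (new)  [load 1350/1650]
  850 → disc 5 (new)  [load 850/1650]
  650 → disc 5  [load 1500/1650]
  450 → disc 6 (new)  [load 450/1650]
  400 → disc 6  [load 850/1650]
6 discs opened.

6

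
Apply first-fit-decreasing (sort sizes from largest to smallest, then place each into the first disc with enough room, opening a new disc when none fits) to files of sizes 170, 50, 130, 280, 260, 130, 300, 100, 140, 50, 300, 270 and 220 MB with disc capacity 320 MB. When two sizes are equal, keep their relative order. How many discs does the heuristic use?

8

Sorted descending: 300, 300, 280, 270, 260, 220, 170, 140, 130, 130, 100, 50, 50.
  300 → disc 1 (new)  [load 300/320]
  300 → disc 2 (new)  [load 300/320]
  280 → disc 3 (new)  [load 280/320]
  270 → disc 4 (new)  [load 270/320]
  260 → disc 5 (new)  [load 260/320]
  220 → disc 6 (new)  [load 220/320]
  170 → disc 7 (new)  [load 170/320]
  140 → disc 7  [load 310/320]
  130 → disc 8 (new)  [load 130/320]
  130 → disc 8  [load 260/320]
  100 → disc 6  [load 320/320]
  50 → disc 4  [load 320/320]
  50 → disc 5  [load 310/320]
8 discs opened.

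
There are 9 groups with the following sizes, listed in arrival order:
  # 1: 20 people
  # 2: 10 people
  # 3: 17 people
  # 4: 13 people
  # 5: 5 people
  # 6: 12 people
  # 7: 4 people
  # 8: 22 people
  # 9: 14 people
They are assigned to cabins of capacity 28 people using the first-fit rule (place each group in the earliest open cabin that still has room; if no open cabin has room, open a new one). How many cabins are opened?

  20 → cabin 1 (new)  [load 20/28]
  10 → cabin 2 (new)  [load 10/28]
  17 → cabin 2  [load 27/28]
  13 → cabin 3 (new)  [load 13/28]
  5 → cabin 1  [load 25/28]
  12 → cabin 3  [load 25/28]
  4 → cabin 4 (new)  [load 4/28]
  22 → cabin 4  [load 26/28]
  14 → cabin 5 (new)  [load 14/28]
5 cabins opened.

5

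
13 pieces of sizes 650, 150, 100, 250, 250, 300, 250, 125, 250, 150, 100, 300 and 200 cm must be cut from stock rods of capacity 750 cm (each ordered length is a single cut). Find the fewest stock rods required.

Total = 650 + 300 + 300 + 250 + 250 + 250 + 250 + 200 + 150 + 150 + 125 + 100 + 100 = 3075 cm.
Lower bound: ⌈3075/750⌉ = 5 stock rods.
A packing using 5 stock rods:
  stock rod 1: 650 + 100 = 750
  stock rod 2: 300 + 300 + 150 = 750
  stock rod 3: 250 + 250 + 250 = 750
  stock rod 4: 250 + 200 + 150 + 125 = 725
  stock rod 5: 100 = 100
This matches the lower bound, so 5 is optimal.

5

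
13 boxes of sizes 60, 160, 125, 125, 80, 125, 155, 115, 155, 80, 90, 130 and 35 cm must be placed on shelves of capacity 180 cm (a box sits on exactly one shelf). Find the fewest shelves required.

Total = 160 + 155 + 155 + 130 + 125 + 125 + 125 + 115 + 90 + 80 + 80 + 60 + 35 = 1435 cm.
Lower bound: ⌈1435/180⌉ = 8 shelves.
A packing using 10 shelves:
  shelf 1: 160 = 160
  shelf 2: 155 = 155
  shelf 3: 155 = 155
  shelf 4: 130 + 35 = 165
  shelf 5: 125 = 125
  shelf 6: 125 = 125
  shelf 7: 125 = 125
  shelf 8: 115 + 60 = 175
  shelf 9: 90 + 80 = 170
  shelf 10: 80 = 80
No arrangement into 9 shelves stays within capacity, so 10 is optimal.

10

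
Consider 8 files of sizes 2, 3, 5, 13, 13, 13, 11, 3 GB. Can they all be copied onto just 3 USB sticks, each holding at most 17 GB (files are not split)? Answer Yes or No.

Total = 63 GB; ⌈63/17⌉ = 4.
At least 4 USB sticks are required, but only 3 are allowed.

No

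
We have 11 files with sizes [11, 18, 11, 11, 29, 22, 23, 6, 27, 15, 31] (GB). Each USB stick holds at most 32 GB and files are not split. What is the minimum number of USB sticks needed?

8

Total = 31 + 29 + 27 + 23 + 22 + 18 + 15 + 11 + 11 + 11 + 6 = 204 GB.
Lower bound: ⌈204/32⌉ = 7 USB sticks.
A packing using 8 USB sticks:
  USB stick 1: 31 = 31
  USB stick 2: 29 = 29
  USB stick 3: 27 = 27
  USB stick 4: 23 + 6 = 29
  USB stick 5: 22 = 22
  USB stick 6: 18 + 11 = 29
  USB stick 7: 15 + 11 = 26
  USB stick 8: 11 = 11
No arrangement into 7 USB sticks stays within capacity, so 8 is optimal.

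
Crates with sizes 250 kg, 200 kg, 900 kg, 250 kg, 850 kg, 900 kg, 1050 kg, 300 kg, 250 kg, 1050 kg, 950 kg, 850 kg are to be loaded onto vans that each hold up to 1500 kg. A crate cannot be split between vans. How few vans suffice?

Total = 1050 + 1050 + 950 + 900 + 900 + 850 + 850 + 300 + 250 + 250 + 250 + 200 = 7800 kg.
Lower bound: ⌈7800/1500⌉ = 6 vans.
Also, 7 crates each exceed 750 kg, and no two of those can share a van, so at least 7 vans are needed.
A packing using 7 vans:
  van 1: 1050 + 300 = 1350
  van 2: 1050 + 250 + 200 = 1500
  van 3: 950 + 250 + 250 = 1450
  van 4: 900 = 900
  van 5: 900 = 900
  van 6: 850 = 850
  van 7: 850 = 850
This matches the lower bound, so 7 is optimal.

7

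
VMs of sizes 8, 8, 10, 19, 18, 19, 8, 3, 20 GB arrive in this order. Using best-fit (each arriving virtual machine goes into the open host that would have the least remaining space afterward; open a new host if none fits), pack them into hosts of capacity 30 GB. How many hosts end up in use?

  8 → host 1 (new)  [load 8/30]
  8 → host 1  [load 16/30]
  10 → host 1  [load 26/30]
  19 → host 2 (new)  [load 19/30]
  18 → host 3 (new)  [load 18/30]
  19 → host 4 (new)  [load 19/30]
  8 → host 2  [load 27/30]
  3 → host 2  [load 30/30]
  20 → host 5 (new)  [load 20/30]
5 hosts opened.

5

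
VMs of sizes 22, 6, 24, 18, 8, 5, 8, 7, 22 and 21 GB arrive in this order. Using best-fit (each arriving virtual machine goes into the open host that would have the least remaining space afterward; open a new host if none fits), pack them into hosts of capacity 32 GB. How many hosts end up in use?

5

  22 → host 1 (new)  [load 22/32]
  6 → host 1  [load 28/32]
  24 → host 2 (new)  [load 24/32]
  18 → host 3 (new)  [load 18/32]
  8 → host 2  [load 32/32]
  5 → host 3  [load 23/32]
  8 → host 3  [load 31/32]
  7 → host 4 (new)  [load 7/32]
  22 → host 4  [load 29/32]
  21 → host 5 (new)  [load 21/32]
5 hosts opened.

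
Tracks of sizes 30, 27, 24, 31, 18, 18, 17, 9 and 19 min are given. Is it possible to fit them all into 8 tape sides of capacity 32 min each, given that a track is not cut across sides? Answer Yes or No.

A valid assignment using 8 tape sides:
  side 1: 31 = 31
  side 2: 30 = 30
  side 3: 27 = 27
  side 4: 24 = 24
  side 5: 19 + 9 = 28
  side 6: 18 = 18
  side 7: 18 = 18
  side 8: 17 = 17
Every load is within 32 min, so 8 tape sides suffice.

Yes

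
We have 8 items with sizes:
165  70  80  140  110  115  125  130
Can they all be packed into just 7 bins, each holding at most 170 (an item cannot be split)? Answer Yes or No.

Yes

A valid assignment using 7 bins:
  bin 1: 165 = 165
  bin 2: 140 = 140
  bin 3: 130 = 130
  bin 4: 125 = 125
  bin 5: 115 = 115
  bin 6: 110 = 110
  bin 7: 80 + 70 = 150
Every load is within 170, so 7 bins suffice.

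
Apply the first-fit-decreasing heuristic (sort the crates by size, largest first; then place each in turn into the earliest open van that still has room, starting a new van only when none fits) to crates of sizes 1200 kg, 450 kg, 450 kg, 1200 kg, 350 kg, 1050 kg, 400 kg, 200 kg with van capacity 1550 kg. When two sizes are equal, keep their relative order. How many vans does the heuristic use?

Sorted descending: 1200, 1200, 1050, 450, 450, 400, 350, 200.
  1200 → van 1 (new)  [load 1200/1550]
  1200 → van 2 (new)  [load 1200/1550]
  1050 → van 3 (new)  [load 1050/1550]
  450 → van 3  [load 1500/1550]
  450 → van 4 (new)  [load 450/1550]
  400 → van 4  [load 850/1550]
  350 → van 1  [load 1550/1550]
  200 → van 2  [load 1400/1550]
4 vans opened.

4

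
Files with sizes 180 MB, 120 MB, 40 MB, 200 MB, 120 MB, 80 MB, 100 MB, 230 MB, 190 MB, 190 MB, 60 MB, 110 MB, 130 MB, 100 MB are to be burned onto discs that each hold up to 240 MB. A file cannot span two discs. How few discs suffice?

9

Total = 230 + 200 + 190 + 190 + 180 + 130 + 120 + 120 + 110 + 100 + 100 + 80 + 60 + 40 = 1850 MB.
Lower bound: ⌈1850/240⌉ = 8 discs.
A packing using 9 discs:
  disc 1: 230 = 230
  disc 2: 200 + 40 = 240
  disc 3: 190 = 190
  disc 4: 190 = 190
  disc 5: 180 + 60 = 240
  disc 6: 130 + 110 = 240
  disc 7: 120 + 120 = 240
  disc 8: 100 + 100 = 200
  disc 9: 80 = 80
No arrangement into 8 discs stays within capacity, so 9 is optimal.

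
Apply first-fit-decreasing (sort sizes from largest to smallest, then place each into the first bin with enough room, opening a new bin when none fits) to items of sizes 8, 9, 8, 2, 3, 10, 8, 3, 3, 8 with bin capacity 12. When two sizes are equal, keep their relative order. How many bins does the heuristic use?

Sorted descending: 10, 9, 8, 8, 8, 8, 3, 3, 3, 2.
  10 → bin 1 (new)  [load 10/12]
  9 → bin 2 (new)  [load 9/12]
  8 → bin 3 (new)  [load 8/12]
  8 → bin 4 (new)  [load 8/12]
  8 → bin 5 (new)  [load 8/12]
  8 → bin 6 (new)  [load 8/12]
  3 → bin 2  [load 12/12]
  3 → bin 3  [load 11/12]
  3 → bin 4  [load 11/12]
  2 → bin 1  [load 12/12]
6 bins opened.

6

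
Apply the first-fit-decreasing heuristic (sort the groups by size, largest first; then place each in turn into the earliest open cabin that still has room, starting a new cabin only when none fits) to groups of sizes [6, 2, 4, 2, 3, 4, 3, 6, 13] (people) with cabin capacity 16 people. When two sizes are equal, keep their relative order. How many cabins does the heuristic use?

3

Sorted descending: 13, 6, 6, 4, 4, 3, 3, 2, 2.
  13 → cabin 1 (new)  [load 13/16]
  6 → cabin 2 (new)  [load 6/16]
  6 → cabin 2  [load 12/16]
  4 → cabin 2  [load 16/16]
  4 → cabin 3 (new)  [load 4/16]
  3 → cabin 1  [load 16/16]
  3 → cabin 3  [load 7/16]
  2 → cabin 3  [load 9/16]
  2 → cabin 3  [load 11/16]
3 cabins opened.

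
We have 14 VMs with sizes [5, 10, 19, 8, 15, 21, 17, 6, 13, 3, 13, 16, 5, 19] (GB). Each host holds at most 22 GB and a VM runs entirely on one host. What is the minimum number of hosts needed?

9

Total = 21 + 19 + 19 + 17 + 16 + 15 + 13 + 13 + 10 + 8 + 6 + 5 + 5 + 3 = 170 GB.
Lower bound: ⌈170/22⌉ = 8 hosts.
A packing using 9 hosts:
  host 1: 21 = 21
  host 2: 19 + 3 = 22
  host 3: 19 = 19
  host 4: 17 + 5 = 22
  host 5: 16 + 6 = 22
  host 6: 15 + 5 = 20
  host 7: 13 + 8 = 21
  host 8: 13 = 13
  host 9: 10 = 10
No arrangement into 8 hosts stays within capacity, so 9 is optimal.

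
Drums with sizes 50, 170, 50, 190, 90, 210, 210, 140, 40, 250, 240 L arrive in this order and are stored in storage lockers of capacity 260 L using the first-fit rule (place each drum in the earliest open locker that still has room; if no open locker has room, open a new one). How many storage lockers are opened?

7

  50 → locker 1 (new)  [load 50/260]
  170 → locker 1  [load 220/260]
  50 → locker 2 (new)  [load 50/260]
  190 → locker 2  [load 240/260]
  90 → locker 3 (new)  [load 90/260]
  210 → locker 4 (new)  [load 210/260]
  210 → locker 5 (new)  [load 210/260]
  140 → locker 3  [load 230/260]
  40 → locker 1  [load 260/260]
  250 → locker 6 (new)  [load 250/260]
  240 → locker 7 (new)  [load 240/260]
7 storage lockers opened.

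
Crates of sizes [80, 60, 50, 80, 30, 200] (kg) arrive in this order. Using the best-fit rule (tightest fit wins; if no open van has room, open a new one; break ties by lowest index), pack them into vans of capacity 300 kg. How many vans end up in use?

2

  80 → van 1 (new)  [load 80/300]
  60 → van 1  [load 140/300]
  50 → van 1  [load 190/300]
  80 → van 1  [load 270/300]
  30 → van 1  [load 300/300]
  200 → van 2 (new)  [load 200/300]
2 vans opened.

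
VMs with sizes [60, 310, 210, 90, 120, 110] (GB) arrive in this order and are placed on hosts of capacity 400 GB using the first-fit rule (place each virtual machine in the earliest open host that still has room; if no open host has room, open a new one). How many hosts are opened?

3

  60 → host 1 (new)  [load 60/400]
  310 → host 1  [load 370/400]
  210 → host 2 (new)  [load 210/400]
  90 → host 2  [load 300/400]
  120 → host 3 (new)  [load 120/400]
  110 → host 3  [load 230/400]
3 hosts opened.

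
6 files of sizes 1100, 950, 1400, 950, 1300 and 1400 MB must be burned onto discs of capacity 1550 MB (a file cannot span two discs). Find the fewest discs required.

Total = 1400 + 1400 + 1300 + 1100 + 950 + 950 = 7100 MB.
Lower bound: ⌈7100/1550⌉ = 5 discs.
Also, 6 files each exceed 775 MB, and no two of those can share a disc, so at least 6 discs are needed.
A packing using 6 discs:
  disc 1: 1400 = 1400
  disc 2: 1400 = 1400
  disc 3: 1300 = 1300
  disc 4: 1100 = 1100
  disc 5: 950 = 950
  disc 6: 950 = 950
This matches the lower bound, so 6 is optimal.

6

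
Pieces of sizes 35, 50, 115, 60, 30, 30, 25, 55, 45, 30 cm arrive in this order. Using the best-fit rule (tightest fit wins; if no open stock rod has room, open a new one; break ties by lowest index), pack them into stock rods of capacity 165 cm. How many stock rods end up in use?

4

  35 → stock rod 1 (new)  [load 35/165]
  50 → stock rod 1  [load 85/165]
  115 → stock rod 2 (new)  [load 115/165]
  60 → stock rod 1  [load 145/165]
  30 → stock rod 2  [load 145/165]
  30 → stock rod 3 (new)  [load 30/165]
  25 → stock rod 3  [load 55/165]
  55 → stock rod 3  [load 110/165]
  45 → stock rod 3  [load 155/165]
  30 → stock rod 4 (new)  [load 30/165]
4 stock rods opened.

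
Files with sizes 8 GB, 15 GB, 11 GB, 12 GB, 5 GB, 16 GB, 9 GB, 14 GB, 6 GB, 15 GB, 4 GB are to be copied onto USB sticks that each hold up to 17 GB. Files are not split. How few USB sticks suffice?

Total = 16 + 15 + 15 + 14 + 12 + 11 + 9 + 8 + 6 + 5 + 4 = 115 GB.
Lower bound: ⌈115/17⌉ = 7 USB sticks.
A packing using 8 USB sticks:
  USB stick 1: 16 = 16
  USB stick 2: 15 = 15
  USB stick 3: 15 = 15
  USB stick 4: 14 = 14
  USB stick 5: 12 + 5 = 17
  USB stick 6: 11 + 6 = 17
  USB stick 7: 9 + 8 = 17
  USB stick 8: 4 = 4
No arrangement into 7 USB sticks stays within capacity, so 8 is optimal.

8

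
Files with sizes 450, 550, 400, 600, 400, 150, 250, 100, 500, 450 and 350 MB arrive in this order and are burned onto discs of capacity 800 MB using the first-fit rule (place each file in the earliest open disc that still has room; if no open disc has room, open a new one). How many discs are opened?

  450 → disc 1 (new)  [load 450/800]
  550 → disc 2 (new)  [load 550/800]
  400 → disc 3 (new)  [load 400/800]
  600 → disc 4 (new)  [load 600/800]
  400 → disc 3  [load 800/800]
  150 → disc 1  [load 600/800]
  250 → disc 2  [load 800/800]
  100 → disc 1  [load 700/800]
  500 → disc 5 (new)  [load 500/800]
  450 → disc 6 (new)  [load 450/800]
  350 → disc 6  [load 800/800]
6 discs opened.

6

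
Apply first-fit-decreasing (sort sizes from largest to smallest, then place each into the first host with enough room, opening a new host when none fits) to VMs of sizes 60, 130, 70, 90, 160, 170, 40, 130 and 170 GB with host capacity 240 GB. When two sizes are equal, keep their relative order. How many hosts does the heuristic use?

Sorted descending: 170, 170, 160, 130, 130, 90, 70, 60, 40.
  170 → host 1 (new)  [load 170/240]
  170 → host 2 (new)  [load 170/240]
  160 → host 3 (new)  [load 160/240]
  130 → host 4 (new)  [load 130/240]
  130 → host 5 (new)  [load 130/240]
  90 → host 4  [load 220/240]
  70 → host 1  [load 240/240]
  60 → host 2  [load 230/240]
  40 → host 3  [load 200/240]
5 hosts opened.

5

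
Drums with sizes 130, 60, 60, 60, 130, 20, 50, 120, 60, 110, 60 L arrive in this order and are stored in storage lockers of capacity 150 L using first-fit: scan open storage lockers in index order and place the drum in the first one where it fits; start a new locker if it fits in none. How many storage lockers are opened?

7

  130 → locker 1 (new)  [load 130/150]
  60 → locker 2 (new)  [load 60/150]
  60 → locker 2  [load 120/150]
  60 → locker 3 (new)  [load 60/150]
  130 → locker 4 (new)  [load 130/150]
  20 → locker 1  [load 150/150]
  50 → locker 3  [load 110/150]
  120 → locker 5 (new)  [load 120/150]
  60 → locker 6 (new)  [load 60/150]
  110 → locker 7 (new)  [load 110/150]
  60 → locker 6  [load 120/150]
7 storage lockers opened.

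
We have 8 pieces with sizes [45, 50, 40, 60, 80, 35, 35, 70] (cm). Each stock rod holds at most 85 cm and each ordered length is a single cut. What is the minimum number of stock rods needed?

6

Total = 80 + 70 + 60 + 50 + 45 + 40 + 35 + 35 = 415 cm.
Lower bound: ⌈415/85⌉ = 5 stock rods.
A packing using 6 stock rods:
  stock rod 1: 80 = 80
  stock rod 2: 70 = 70
  stock rod 3: 60 = 60
  stock rod 4: 50 + 35 = 85
  stock rod 5: 45 + 40 = 85
  stock rod 6: 35 = 35
No arrangement into 5 stock rods stays within capacity, so 6 is optimal.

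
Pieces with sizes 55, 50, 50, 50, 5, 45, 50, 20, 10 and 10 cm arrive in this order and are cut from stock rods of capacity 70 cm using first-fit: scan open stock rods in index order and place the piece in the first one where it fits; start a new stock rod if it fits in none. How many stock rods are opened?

6

  55 → stock rod 1 (new)  [load 55/70]
  50 → stock rod 2 (new)  [load 50/70]
  50 → stock rod 3 (new)  [load 50/70]
  50 → stock rod 4 (new)  [load 50/70]
  5 → stock rod 1  [load 60/70]
  45 → stock rod 5 (new)  [load 45/70]
  50 → stock rod 6 (new)  [load 50/70]
  20 → stock rod 2  [load 70/70]
  10 → stock rod 1  [load 70/70]
  10 → stock rod 3  [load 60/70]
6 stock rods opened.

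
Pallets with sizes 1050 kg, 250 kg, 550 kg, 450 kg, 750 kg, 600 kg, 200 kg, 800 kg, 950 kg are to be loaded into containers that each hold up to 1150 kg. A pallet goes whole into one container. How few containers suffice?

6

Total = 1050 + 950 + 800 + 750 + 600 + 550 + 450 + 250 + 200 = 5600 kg.
Lower bound: ⌈5600/1150⌉ = 5 containers.
A packing using 6 containers:
  container 1: 1050 = 1050
  container 2: 950 + 200 = 1150
  container 3: 800 + 250 = 1050
  container 4: 750 = 750
  container 5: 600 + 550 = 1150
  container 6: 450 = 450
No arrangement into 5 containers stays within capacity, so 6 is optimal.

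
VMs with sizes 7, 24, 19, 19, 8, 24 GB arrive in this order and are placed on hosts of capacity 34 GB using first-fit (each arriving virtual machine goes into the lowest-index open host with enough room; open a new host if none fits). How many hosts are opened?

4

  7 → host 1 (new)  [load 7/34]
  24 → host 1  [load 31/34]
  19 → host 2 (new)  [load 19/34]
  19 → host 3 (new)  [load 19/34]
  8 → host 2  [load 27/34]
  24 → host 4 (new)  [load 24/34]
4 hosts opened.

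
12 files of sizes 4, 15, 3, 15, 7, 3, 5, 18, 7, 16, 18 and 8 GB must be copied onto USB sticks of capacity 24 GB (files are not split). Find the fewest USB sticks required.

6

Total = 18 + 18 + 16 + 15 + 15 + 8 + 7 + 7 + 5 + 4 + 3 + 3 = 119 GB.
Lower bound: ⌈119/24⌉ = 5 USB sticks.
A packing using 6 USB sticks:
  USB stick 1: 18 + 5 = 23
  USB stick 2: 18 + 4 = 22
  USB stick 3: 16 + 8 = 24
  USB stick 4: 15 + 7 = 22
  USB stick 5: 15 + 7 = 22
  USB stick 6: 3 + 3 = 6
No arrangement into 5 USB sticks stays within capacity, so 6 is optimal.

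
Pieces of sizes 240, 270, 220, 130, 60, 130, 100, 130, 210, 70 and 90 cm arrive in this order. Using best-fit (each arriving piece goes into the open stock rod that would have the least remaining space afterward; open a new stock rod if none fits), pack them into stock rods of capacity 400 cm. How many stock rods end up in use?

  240 → stock rod 1 (new)  [load 240/400]
  270 → stock rod 2 (new)  [load 270/400]
  220 → stock rod 3 (new)  [load 220/400]
  130 → stock rod 2  [load 400/400]
  60 → stock rod 1  [load 300/400]
  130 → stock rod 3  [load 350/400]
  100 → stock rod 1  [load 400/400]
  130 → stock rod 4 (new)  [load 130/400]
  210 → stock rod 4  [load 340/400]
  70 → stock rod 5 (new)  [load 70/400]
  90 → stock rod 5  [load 160/400]
5 stock rods opened.

5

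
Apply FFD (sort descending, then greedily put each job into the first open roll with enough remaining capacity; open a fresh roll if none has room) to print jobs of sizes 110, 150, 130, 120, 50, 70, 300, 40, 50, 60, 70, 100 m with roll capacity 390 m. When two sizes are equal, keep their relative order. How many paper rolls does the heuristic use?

Sorted descending: 300, 150, 130, 120, 110, 100, 70, 70, 60, 50, 50, 40.
  300 → roll 1 (new)  [load 300/390]
  150 → roll 2 (new)  [load 150/390]
  130 → roll 2  [load 280/390]
  120 → roll 3 (new)  [load 120/390]
  110 → roll 2  [load 390/390]
  100 → roll 3  [load 220/390]
  70 → roll 1  [load 370/390]
  70 → roll 3  [load 290/390]
  60 → roll 3  [load 350/390]
  50 → roll 4 (new)  [load 50/390]
  50 → roll 4  [load 100/390]
  40 → roll 3  [load 390/390]
4 paper rolls opened.

4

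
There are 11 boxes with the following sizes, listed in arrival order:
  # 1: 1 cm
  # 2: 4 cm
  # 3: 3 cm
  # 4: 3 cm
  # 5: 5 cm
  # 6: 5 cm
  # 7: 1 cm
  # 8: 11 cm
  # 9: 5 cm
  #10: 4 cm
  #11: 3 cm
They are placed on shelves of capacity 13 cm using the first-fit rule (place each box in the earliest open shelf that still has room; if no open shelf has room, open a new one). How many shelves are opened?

4

  1 → shelf 1 (new)  [load 1/13]
  4 → shelf 1  [load 5/13]
  3 → shelf 1  [load 8/13]
  3 → shelf 1  [load 11/13]
  5 → shelf 2 (new)  [load 5/13]
  5 → shelf 2  [load 10/13]
  1 → shelf 1  [load 12/13]
  11 → shelf 3 (new)  [load 11/13]
  5 → shelf 4 (new)  [load 5/13]
  4 → shelf 4  [load 9/13]
  3 → shelf 2  [load 13/13]
4 shelves opened.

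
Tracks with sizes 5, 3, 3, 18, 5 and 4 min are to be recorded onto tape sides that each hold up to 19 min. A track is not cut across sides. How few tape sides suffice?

3

Total = 18 + 5 + 5 + 4 + 3 + 3 = 38 min.
Lower bound: ⌈38/19⌉ = 2 tape sides.
A packing using 3 tape sides:
  side 1: 18 = 18
  side 2: 5 + 5 + 4 + 3 = 17
  side 3: 3 = 3
No arrangement into 2 tape sides stays within capacity, so 3 is optimal.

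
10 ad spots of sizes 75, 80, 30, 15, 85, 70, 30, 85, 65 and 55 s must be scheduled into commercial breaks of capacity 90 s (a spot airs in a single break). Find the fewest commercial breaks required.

8

Total = 85 + 85 + 80 + 75 + 70 + 65 + 55 + 30 + 30 + 15 = 590 s.
Lower bound: ⌈590/90⌉ = 7 commercial breaks.
A packing using 8 commercial breaks:
  break 1: 85 = 85
  break 2: 85 = 85
  break 3: 80 = 80
  break 4: 75 + 15 = 90
  break 5: 70 = 70
  break 6: 65 = 65
  break 7: 55 + 30 = 85
  break 8: 30 = 30
No arrangement into 7 commercial breaks stays within capacity, so 8 is optimal.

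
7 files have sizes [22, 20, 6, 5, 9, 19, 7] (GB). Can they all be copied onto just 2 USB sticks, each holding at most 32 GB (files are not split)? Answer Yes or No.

Total = 88 GB; ⌈88/32⌉ = 3.
At least 3 USB sticks are required, but only 2 are allowed.

No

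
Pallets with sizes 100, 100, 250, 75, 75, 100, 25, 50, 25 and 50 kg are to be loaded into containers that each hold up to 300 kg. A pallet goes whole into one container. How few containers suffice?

Total = 250 + 100 + 100 + 100 + 75 + 75 + 50 + 50 + 25 + 25 = 850 kg.
Lower bound: ⌈850/300⌉ = 3 containers.
A packing using 3 containers:
  container 1: 250 + 50 = 300
  container 2: 100 + 100 + 100 = 300
  container 3: 75 + 75 + 50 + 25 + 25 = 250
This matches the lower bound, so 3 is optimal.

3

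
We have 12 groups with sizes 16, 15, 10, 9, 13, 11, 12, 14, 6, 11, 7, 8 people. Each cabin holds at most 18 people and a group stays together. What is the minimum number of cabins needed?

Total = 16 + 15 + 14 + 13 + 12 + 11 + 11 + 10 + 9 + 8 + 7 + 6 = 132 people.
Lower bound: ⌈132/18⌉ = 8 cabins.
A packing using 9 cabins:
  cabin 1: 16 = 16
  cabin 2: 15 = 15
  cabin 3: 14 = 14
  cabin 4: 13 = 13
  cabin 5: 12 + 6 = 18
  cabin 6: 11 + 7 = 18
  cabin 7: 11 = 11
  cabin 8: 10 + 8 = 18
  cabin 9: 9 = 9
No arrangement into 8 cabins stays within capacity, so 9 is optimal.

9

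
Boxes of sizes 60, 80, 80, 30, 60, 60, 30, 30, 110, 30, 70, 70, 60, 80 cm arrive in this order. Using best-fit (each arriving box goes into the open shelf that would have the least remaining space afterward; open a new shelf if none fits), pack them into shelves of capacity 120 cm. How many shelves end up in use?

9

  60 → shelf 1 (new)  [load 60/120]
  80 → shelf 2 (new)  [load 80/120]
  80 → shelf 3 (new)  [load 80/120]
  30 → shelf 2  [load 110/120]
  60 → shelf 1  [load 120/120]
  60 → shelf 4 (new)  [load 60/120]
  30 → shelf 3  [load 110/120]
  30 → shelf 4  [load 90/120]
  110 → shelf 5 (new)  [load 110/120]
  30 → shelf 4  [load 120/120]
  70 → shelf 6 (new)  [load 70/120]
  70 → shelf 7 (new)  [load 70/120]
  60 → shelf 8 (new)  [load 60/120]
  80 → shelf 9 (new)  [load 80/120]
9 shelves opened.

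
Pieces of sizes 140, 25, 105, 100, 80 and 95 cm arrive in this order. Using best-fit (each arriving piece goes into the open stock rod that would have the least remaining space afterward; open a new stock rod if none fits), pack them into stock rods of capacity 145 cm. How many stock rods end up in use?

5

  140 → stock rod 1 (new)  [load 140/145]
  25 → stock rod 2 (new)  [load 25/145]
  105 → stock rod 2  [load 130/145]
  100 → stock rod 3 (new)  [load 100/145]
  80 → stock rod 4 (new)  [load 80/145]
  95 → stock rod 5 (new)  [load 95/145]
5 stock rods opened.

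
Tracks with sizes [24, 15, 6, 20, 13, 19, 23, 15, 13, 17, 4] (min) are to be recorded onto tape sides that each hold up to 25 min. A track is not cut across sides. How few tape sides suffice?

9

Total = 24 + 23 + 20 + 19 + 17 + 15 + 15 + 13 + 13 + 6 + 4 = 169 min.
Lower bound: ⌈169/25⌉ = 7 tape sides.
Also, 9 tracks each exceed 25/2 min, and no two of those can share a side, so at least 9 tape sides are needed.
A packing using 9 tape sides:
  side 1: 24 = 24
  side 2: 23 = 23
  side 3: 20 + 4 = 24
  side 4: 19 + 6 = 25
  side 5: 17 = 17
  side 6: 15 = 15
  side 7: 15 = 15
  side 8: 13 = 13
  side 9: 13 = 13
This matches the lower bound, so 9 is optimal.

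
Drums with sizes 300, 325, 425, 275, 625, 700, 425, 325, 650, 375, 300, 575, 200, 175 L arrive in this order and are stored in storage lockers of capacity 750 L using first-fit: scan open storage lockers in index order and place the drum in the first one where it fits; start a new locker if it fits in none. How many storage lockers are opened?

9

  300 → locker 1 (new)  [load 300/750]
  325 → locker 1  [load 625/750]
  425 → locker 2 (new)  [load 425/750]
  275 → locker 2  [load 700/750]
  625 → locker 3 (new)  [load 625/750]
  700 → locker 4 (new)  [load 700/750]
  425 → locker 5 (new)  [load 425/750]
  325 → locker 5  [load 750/750]
  650 → locker 6 (new)  [load 650/750]
  375 → locker 7 (new)  [load 375/750]
  300 → locker 7  [load 675/750]
  575 → locker 8 (new)  [load 575/750]
  200 → locker 9 (new)  [load 200/750]
  175 → locker 8  [load 750/750]
9 storage lockers opened.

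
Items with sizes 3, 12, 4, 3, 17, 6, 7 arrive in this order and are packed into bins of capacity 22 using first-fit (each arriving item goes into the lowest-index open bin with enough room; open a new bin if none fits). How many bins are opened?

3

  3 → bin 1 (new)  [load 3/22]
  12 → bin 1  [load 15/22]
  4 → bin 1  [load 19/22]
  3 → bin 1  [load 22/22]
  17 → bin 2 (new)  [load 17/22]
  6 → bin 3 (new)  [load 6/22]
  7 → bin 3  [load 13/22]
3 bins opened.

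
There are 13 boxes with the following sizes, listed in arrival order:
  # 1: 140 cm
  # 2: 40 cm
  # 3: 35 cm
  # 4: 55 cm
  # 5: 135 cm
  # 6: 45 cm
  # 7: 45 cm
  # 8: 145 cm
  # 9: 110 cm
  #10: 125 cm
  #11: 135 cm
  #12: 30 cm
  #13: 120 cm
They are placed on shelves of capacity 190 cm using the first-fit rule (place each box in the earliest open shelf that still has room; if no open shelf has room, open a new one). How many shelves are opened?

8

  140 → shelf 1 (new)  [load 140/190]
  40 → shelf 1  [load 180/190]
  35 → shelf 2 (new)  [load 35/190]
  55 → shelf 2  [load 90/190]
  135 → shelf 3 (new)  [load 135/190]
  45 → shelf 2  [load 135/190]
  45 → shelf 2  [load 180/190]
  145 → shelf 4 (new)  [load 145/190]
  110 → shelf 5 (new)  [load 110/190]
  125 → shelf 6 (new)  [load 125/190]
  135 → shelf 7 (new)  [load 135/190]
  30 → shelf 3  [load 165/190]
  120 → shelf 8 (new)  [load 120/190]
8 shelves opened.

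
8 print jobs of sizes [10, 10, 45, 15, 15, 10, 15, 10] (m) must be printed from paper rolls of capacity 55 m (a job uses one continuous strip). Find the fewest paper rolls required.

Total = 45 + 15 + 15 + 15 + 10 + 10 + 10 + 10 = 130 m.
Lower bound: ⌈130/55⌉ = 3 paper rolls.
A packing using 3 paper rolls:
  roll 1: 45 + 10 = 55
  roll 2: 15 + 15 + 15 + 10 = 55
  roll 3: 10 + 10 = 20
This matches the lower bound, so 3 is optimal.

3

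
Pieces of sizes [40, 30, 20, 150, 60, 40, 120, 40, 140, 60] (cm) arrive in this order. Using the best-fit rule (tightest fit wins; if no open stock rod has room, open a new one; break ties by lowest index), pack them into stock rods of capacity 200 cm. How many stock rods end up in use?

4

  40 → stock rod 1 (new)  [load 40/200]
  30 → stock rod 1  [load 70/200]
  20 → stock rod 1  [load 90/200]
  150 → stock rod 2 (new)  [load 150/200]
  60 → stock rod 1  [load 150/200]
  40 → stock rod 1  [load 190/200]
  120 → stock rod 3 (new)  [load 120/200]
  40 → stock rod 2  [load 190/200]
  140 → stock rod 4 (new)  [load 140/200]
  60 → stock rod 4  [load 200/200]
4 stock rods opened.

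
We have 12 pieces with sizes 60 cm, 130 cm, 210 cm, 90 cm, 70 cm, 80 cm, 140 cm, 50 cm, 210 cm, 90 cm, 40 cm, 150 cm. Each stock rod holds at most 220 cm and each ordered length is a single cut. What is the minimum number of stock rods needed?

Total = 210 + 210 + 150 + 140 + 130 + 90 + 90 + 80 + 70 + 60 + 50 + 40 = 1320 cm.
Lower bound: ⌈1320/220⌉ = 6 stock rods.
A packing using 7 stock rods:
  stock rod 1: 210 = 210
  stock rod 2: 210 = 210
  stock rod 3: 150 + 70 = 220
  stock rod 4: 140 + 80 = 220
  stock rod 5: 130 + 90 = 220
  stock rod 6: 90 + 60 + 50 = 200
  stock rod 7: 40 = 40
No arrangement into 6 stock rods stays within capacity, so 7 is optimal.

7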